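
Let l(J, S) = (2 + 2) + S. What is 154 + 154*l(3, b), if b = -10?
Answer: -770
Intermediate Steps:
l(J, S) = 4 + S
154 + 154*l(3, b) = 154 + 154*(4 - 10) = 154 + 154*(-6) = 154 - 924 = -770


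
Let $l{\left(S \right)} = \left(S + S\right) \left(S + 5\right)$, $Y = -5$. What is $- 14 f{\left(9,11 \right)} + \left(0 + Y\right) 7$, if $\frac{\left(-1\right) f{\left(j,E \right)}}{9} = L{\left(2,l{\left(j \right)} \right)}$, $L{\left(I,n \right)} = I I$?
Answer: $469$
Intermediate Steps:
$l{\left(S \right)} = 2 S \left(5 + S\right)$
$L{\left(I,n \right)} = I^{2}$
$f{\left(j,E \right)} = -36$ ($f{\left(j,E \right)} = - 9 \cdot 2^{2} = \left(-9\right) 4 = -36$)
$- 14 f{\left(9,11 \right)} + \left(0 + Y\right) 7 = \left(-14\right) \left(-36\right) + \left(0 - 5\right) 7 = 504 - 35 = 469$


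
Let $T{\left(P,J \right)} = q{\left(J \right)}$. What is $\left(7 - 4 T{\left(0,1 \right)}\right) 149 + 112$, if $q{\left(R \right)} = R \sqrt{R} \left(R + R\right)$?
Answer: $-37$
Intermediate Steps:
$q{\left(R \right)} = 2 R^{\frac{5}{2}}$ ($q{\left(R \right)} = R^{\frac{3}{2}} \cdot 2 R = 2 R^{\frac{5}{2}}$)
$T{\left(P,J \right)} = 2 J^{\frac{5}{2}}$
$\left(7 - 4 T{\left(0,1 \right)}\right) 149 + 112 = \left(7 - 4 \cdot 2 \cdot 1^{\frac{5}{2}}\right) 149 + 112 = \left(7 - 4 \cdot 2 \cdot 1\right) 149 + 112 = \left(7 - 8\right) 149 + 112 = \left(-1\right) 149 + 112 = -149 + 112 = -37$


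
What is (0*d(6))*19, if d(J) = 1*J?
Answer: 0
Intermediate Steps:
d(J) = J
(0*d(6))*19 = (0*6)*19 = 0*19 = 0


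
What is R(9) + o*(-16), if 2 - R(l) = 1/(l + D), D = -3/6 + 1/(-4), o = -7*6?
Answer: 22238/33 ≈ 673.88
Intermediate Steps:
o = -42
D = -¾ (D = -3*⅙ + 1*(-¼) = -½ - ¼ = -¾ ≈ -0.75000)
R(l) = 2 - 1/(-¾ + l) (R(l) = 2 - 1/(l - ¾) = 2 - 1/(-¾ + l))
R(9) + o*(-16) = 2*(-5 + 4*9)/(-3 + 4*9) - 42*(-16) = 2*(-5 + 36)/(-3 + 36) + 672 = 2*31/33 + 672 = 2*(1/33)*31 + 672 = 62/33 + 672 = 22238/33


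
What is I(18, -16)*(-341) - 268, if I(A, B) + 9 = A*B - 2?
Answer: 101691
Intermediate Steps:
I(A, B) = -11 + A*B (I(A, B) = -9 + (A*B - 2) = -9 + (-2 + A*B) = -11 + A*B)
I(18, -16)*(-341) - 268 = (-11 + 18*(-16))*(-341) - 268 = (-11 - 288)*(-341) - 268 = -299*(-341) - 268 = 101959 - 268 = 101691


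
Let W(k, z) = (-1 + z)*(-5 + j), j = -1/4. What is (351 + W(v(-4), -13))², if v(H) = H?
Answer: 720801/4 ≈ 1.8020e+5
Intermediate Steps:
j = -¼ (j = -1*¼ = -¼ ≈ -0.25000)
W(k, z) = 21/4 - 21*z/4 (W(k, z) = (-1 + z)*(-5 - ¼) = (-1 + z)*(-21/4) = 21/4 - 21*z/4)
(351 + W(v(-4), -13))² = (351 + (21/4 - 21/4*(-13)))² = (351 + (21/4 + 273/4))² = (351 + 147/2)² = (849/2)² = 720801/4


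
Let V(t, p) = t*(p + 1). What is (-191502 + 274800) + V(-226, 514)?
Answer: -33092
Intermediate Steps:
V(t, p) = t*(1 + p)
(-191502 + 274800) + V(-226, 514) = (-191502 + 274800) - 226*(1 + 514) = 83298 - 226*515 = 83298 - 116390 = -33092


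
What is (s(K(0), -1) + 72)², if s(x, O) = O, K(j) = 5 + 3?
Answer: 5041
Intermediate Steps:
K(j) = 8
(s(K(0), -1) + 72)² = (-1 + 72)² = 71² = 5041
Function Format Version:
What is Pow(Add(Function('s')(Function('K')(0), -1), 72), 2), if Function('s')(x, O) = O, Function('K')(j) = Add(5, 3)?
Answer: 5041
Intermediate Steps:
Function('K')(j) = 8
Pow(Add(Function('s')(Function('K')(0), -1), 72), 2) = Pow(Add(-1, 72), 2) = Pow(71, 2) = 5041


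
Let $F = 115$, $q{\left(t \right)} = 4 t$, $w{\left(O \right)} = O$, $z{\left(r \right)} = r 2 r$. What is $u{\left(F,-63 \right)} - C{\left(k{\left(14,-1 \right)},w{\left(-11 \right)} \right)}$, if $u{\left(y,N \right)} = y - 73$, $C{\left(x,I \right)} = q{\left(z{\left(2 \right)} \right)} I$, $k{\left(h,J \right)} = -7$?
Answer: $394$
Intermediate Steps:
$z{\left(r \right)} = 2 r^{2}$ ($z{\left(r \right)} = 2 r r = 2 r^{2}$)
$C{\left(x,I \right)} = 32 I$ ($C{\left(x,I \right)} = 4 \cdot 2 \cdot 2^{2} I = 4 \cdot 2 \cdot 4 I = 4 \cdot 8 I = 32 I$)
$u{\left(y,N \right)} = -73 + y$
$u{\left(F,-63 \right)} - C{\left(k{\left(14,-1 \right)},w{\left(-11 \right)} \right)} = \left(-73 + 115\right) - 32 \left(-11\right) = 42 - -352 = 42 + 352 = 394$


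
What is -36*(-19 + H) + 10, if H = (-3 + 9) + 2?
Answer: 406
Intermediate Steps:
H = 8 (H = 6 + 2 = 8)
-36*(-19 + H) + 10 = -36*(-19 + 8) + 10 = -36*(-11) + 10 = 396 + 10 = 406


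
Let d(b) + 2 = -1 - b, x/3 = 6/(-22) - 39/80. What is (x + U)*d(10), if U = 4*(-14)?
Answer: 666731/880 ≈ 757.65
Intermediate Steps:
x = -2007/880 (x = 3*(6/(-22) - 39/80) = 3*(6*(-1/22) - 39*1/80) = 3*(-3/11 - 39/80) = 3*(-669/880) = -2007/880 ≈ -2.2807)
d(b) = -3 - b (d(b) = -2 + (-1 - b) = -3 - b)
U = -56
(x + U)*d(10) = (-2007/880 - 56)*(-3 - 1*10) = -51287*(-3 - 10)/880 = -51287/880*(-13) = 666731/880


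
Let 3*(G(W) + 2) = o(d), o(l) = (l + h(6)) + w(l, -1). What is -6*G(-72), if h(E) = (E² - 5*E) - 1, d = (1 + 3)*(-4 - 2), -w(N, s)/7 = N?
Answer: -286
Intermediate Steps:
w(N, s) = -7*N
d = -24 (d = 4*(-6) = -24)
h(E) = -1 + E² - 5*E
o(l) = 5 - 6*l (o(l) = (l + (-1 + 6² - 5*6)) - 7*l = (l + (-1 + 36 - 30)) - 7*l = (l + 5) - 7*l = (5 + l) - 7*l = 5 - 6*l)
G(W) = 143/3 (G(W) = -2 + (5 - 6*(-24))/3 = -2 + (5 + 144)/3 = -2 + (⅓)*149 = -2 + 149/3 = 143/3)
-6*G(-72) = -6*143/3 = -286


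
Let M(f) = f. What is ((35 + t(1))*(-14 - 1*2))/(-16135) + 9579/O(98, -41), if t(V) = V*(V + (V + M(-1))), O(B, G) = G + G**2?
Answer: 31100361/5292280 ≈ 5.8765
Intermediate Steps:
t(V) = V*(-1 + 2*V) (t(V) = V*(V + (V - 1)) = V*(V + (-1 + V)) = V*(-1 + 2*V))
((35 + t(1))*(-14 - 1*2))/(-16135) + 9579/O(98, -41) = ((35 + 1*(-1 + 2*1))*(-14 - 1*2))/(-16135) + 9579/((-41*(1 - 41))) = ((35 + 1*(-1 + 2))*(-14 - 2))*(-1/16135) + 9579/((-41*(-40))) = ((35 + 1*1)*(-16))*(-1/16135) + 9579/1640 = ((35 + 1)*(-16))*(-1/16135) + 9579*(1/1640) = (36*(-16))*(-1/16135) + 9579/1640 = -576*(-1/16135) + 9579/1640 = 576/16135 + 9579/1640 = 31100361/5292280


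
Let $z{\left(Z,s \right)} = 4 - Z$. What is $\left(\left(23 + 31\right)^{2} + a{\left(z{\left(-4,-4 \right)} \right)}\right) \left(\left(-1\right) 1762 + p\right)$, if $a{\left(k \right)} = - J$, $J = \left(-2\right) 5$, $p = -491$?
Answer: $-6592278$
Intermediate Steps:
$J = -10$
$a{\left(k \right)} = 10$ ($a{\left(k \right)} = \left(-1\right) \left(-10\right) = 10$)
$\left(\left(23 + 31\right)^{2} + a{\left(z{\left(-4,-4 \right)} \right)}\right) \left(\left(-1\right) 1762 + p\right) = \left(\left(23 + 31\right)^{2} + 10\right) \left(\left(-1\right) 1762 - 491\right) = \left(54^{2} + 10\right) \left(-1762 - 491\right) = \left(2916 + 10\right) \left(-2253\right) = 2926 \left(-2253\right) = -6592278$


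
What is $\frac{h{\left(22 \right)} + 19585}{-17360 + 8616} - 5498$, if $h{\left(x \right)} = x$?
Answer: $- \frac{48094119}{8744} \approx -5500.2$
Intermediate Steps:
$\frac{h{\left(22 \right)} + 19585}{-17360 + 8616} - 5498 = \frac{22 + 19585}{-17360 + 8616} - 5498 = \frac{19607}{-8744} - 5498 = 19607 \left(- \frac{1}{8744}\right) - 5498 = - \frac{19607}{8744} - 5498 = - \frac{48094119}{8744}$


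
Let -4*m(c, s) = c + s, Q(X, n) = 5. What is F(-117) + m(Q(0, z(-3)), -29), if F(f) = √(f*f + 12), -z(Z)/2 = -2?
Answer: 6 + √13701 ≈ 123.05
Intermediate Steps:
z(Z) = 4 (z(Z) = -2*(-2) = 4)
F(f) = √(12 + f²) (F(f) = √(f² + 12) = √(12 + f²))
m(c, s) = -c/4 - s/4 (m(c, s) = -(c + s)/4 = -c/4 - s/4)
F(-117) + m(Q(0, z(-3)), -29) = √(12 + (-117)²) + (-¼*5 - ¼*(-29)) = √(12 + 13689) + (-5/4 + 29/4) = √13701 + 6 = 6 + √13701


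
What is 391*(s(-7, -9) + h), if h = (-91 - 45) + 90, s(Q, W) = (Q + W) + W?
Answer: -27761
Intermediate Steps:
s(Q, W) = Q + 2*W
h = -46 (h = -136 + 90 = -46)
391*(s(-7, -9) + h) = 391*((-7 + 2*(-9)) - 46) = 391*((-7 - 18) - 46) = 391*(-25 - 46) = 391*(-71) = -27761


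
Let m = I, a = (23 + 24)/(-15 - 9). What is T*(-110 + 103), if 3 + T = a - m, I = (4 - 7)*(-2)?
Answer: 1841/24 ≈ 76.708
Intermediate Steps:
a = -47/24 (a = 47/(-24) = 47*(-1/24) = -47/24 ≈ -1.9583)
I = 6 (I = -3*(-2) = 6)
m = 6
T = -263/24 (T = -3 + (-47/24 - 1*6) = -3 + (-47/24 - 6) = -3 - 191/24 = -263/24 ≈ -10.958)
T*(-110 + 103) = -263*(-110 + 103)/24 = -263/24*(-7) = 1841/24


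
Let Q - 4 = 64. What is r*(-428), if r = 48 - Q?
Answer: 8560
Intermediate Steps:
Q = 68 (Q = 4 + 64 = 68)
r = -20 (r = 48 - 1*68 = 48 - 68 = -20)
r*(-428) = -20*(-428) = 8560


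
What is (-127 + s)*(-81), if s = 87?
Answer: 3240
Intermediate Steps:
(-127 + s)*(-81) = (-127 + 87)*(-81) = -40*(-81) = 3240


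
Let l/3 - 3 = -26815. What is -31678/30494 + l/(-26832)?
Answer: 66784637/34092292 ≈ 1.9589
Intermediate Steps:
l = -80436 (l = 9 + 3*(-26815) = 9 - 80445 = -80436)
-31678/30494 + l/(-26832) = -31678/30494 - 80436/(-26832) = -31678*1/30494 - 80436*(-1/26832) = -15839/15247 + 6703/2236 = 66784637/34092292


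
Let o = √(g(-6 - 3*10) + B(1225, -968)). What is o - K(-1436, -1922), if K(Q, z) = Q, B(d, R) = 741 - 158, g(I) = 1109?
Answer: 1436 + 6*√47 ≈ 1477.1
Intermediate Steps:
B(d, R) = 583
o = 6*√47 (o = √(1109 + 583) = √1692 = 6*√47 ≈ 41.134)
o - K(-1436, -1922) = 6*√47 - 1*(-1436) = 6*√47 + 1436 = 1436 + 6*√47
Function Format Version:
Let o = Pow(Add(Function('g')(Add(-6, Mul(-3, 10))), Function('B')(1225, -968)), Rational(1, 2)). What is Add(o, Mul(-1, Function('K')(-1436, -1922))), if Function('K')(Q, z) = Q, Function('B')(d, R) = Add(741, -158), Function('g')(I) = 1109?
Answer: Add(1436, Mul(6, Pow(47, Rational(1, 2)))) ≈ 1477.1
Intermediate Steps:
Function('B')(d, R) = 583
o = Mul(6, Pow(47, Rational(1, 2))) (o = Pow(Add(1109, 583), Rational(1, 2)) = Pow(1692, Rational(1, 2)) = Mul(6, Pow(47, Rational(1, 2))) ≈ 41.134)
Add(o, Mul(-1, Function('K')(-1436, -1922))) = Add(Mul(6, Pow(47, Rational(1, 2))), Mul(-1, -1436)) = Add(Mul(6, Pow(47, Rational(1, 2))), 1436) = Add(1436, Mul(6, Pow(47, Rational(1, 2))))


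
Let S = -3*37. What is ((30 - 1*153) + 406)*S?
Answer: -31413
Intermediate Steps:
S = -111
((30 - 1*153) + 406)*S = ((30 - 1*153) + 406)*(-111) = ((30 - 153) + 406)*(-111) = (-123 + 406)*(-111) = 283*(-111) = -31413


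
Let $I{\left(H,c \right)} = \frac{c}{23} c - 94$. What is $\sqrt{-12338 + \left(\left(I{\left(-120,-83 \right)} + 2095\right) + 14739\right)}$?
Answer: $\frac{9 \sqrt{30705}}{23} \approx 68.568$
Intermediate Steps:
$I{\left(H,c \right)} = -94 + \frac{c^{2}}{23}$ ($I{\left(H,c \right)} = c \frac{1}{23} c - 94 = \frac{c}{23} c - 94 = \frac{c^{2}}{23} - 94 = -94 + \frac{c^{2}}{23}$)
$\sqrt{-12338 + \left(\left(I{\left(-120,-83 \right)} + 2095\right) + 14739\right)} = \sqrt{-12338 + \left(\left(\left(-94 + \frac{\left(-83\right)^{2}}{23}\right) + 2095\right) + 14739\right)} = \sqrt{-12338 + \left(\left(\left(-94 + \frac{1}{23} \cdot 6889\right) + 2095\right) + 14739\right)} = \sqrt{-12338 + \left(\left(\left(-94 + \frac{6889}{23}\right) + 2095\right) + 14739\right)} = \sqrt{-12338 + \left(\left(\frac{4727}{23} + 2095\right) + 14739\right)} = \sqrt{-12338 + \left(\frac{52912}{23} + 14739\right)} = \sqrt{-12338 + \frac{391909}{23}} = \sqrt{\frac{108135}{23}} = \frac{9 \sqrt{30705}}{23}$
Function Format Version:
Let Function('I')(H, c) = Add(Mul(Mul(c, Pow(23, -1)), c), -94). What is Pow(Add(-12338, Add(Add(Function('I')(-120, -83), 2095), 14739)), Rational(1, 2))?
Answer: Mul(Rational(9, 23), Pow(30705, Rational(1, 2))) ≈ 68.568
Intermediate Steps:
Function('I')(H, c) = Add(-94, Mul(Rational(1, 23), Pow(c, 2))) (Function('I')(H, c) = Add(Mul(Mul(c, Rational(1, 23)), c), -94) = Add(Mul(Mul(Rational(1, 23), c), c), -94) = Add(Mul(Rational(1, 23), Pow(c, 2)), -94) = Add(-94, Mul(Rational(1, 23), Pow(c, 2))))
Pow(Add(-12338, Add(Add(Function('I')(-120, -83), 2095), 14739)), Rational(1, 2)) = Pow(Add(-12338, Add(Add(Add(-94, Mul(Rational(1, 23), Pow(-83, 2))), 2095), 14739)), Rational(1, 2)) = Pow(Add(-12338, Add(Add(Add(-94, Mul(Rational(1, 23), 6889)), 2095), 14739)), Rational(1, 2)) = Pow(Add(-12338, Add(Add(Add(-94, Rational(6889, 23)), 2095), 14739)), Rational(1, 2)) = Pow(Add(-12338, Add(Add(Rational(4727, 23), 2095), 14739)), Rational(1, 2)) = Pow(Add(-12338, Add(Rational(52912, 23), 14739)), Rational(1, 2)) = Pow(Add(-12338, Rational(391909, 23)), Rational(1, 2)) = Pow(Rational(108135, 23), Rational(1, 2)) = Mul(Rational(9, 23), Pow(30705, Rational(1, 2)))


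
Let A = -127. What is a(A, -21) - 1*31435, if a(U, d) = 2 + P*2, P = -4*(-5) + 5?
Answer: -31383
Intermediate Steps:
P = 25 (P = 20 + 5 = 25)
a(U, d) = 52 (a(U, d) = 2 + 25*2 = 2 + 50 = 52)
a(A, -21) - 1*31435 = 52 - 1*31435 = 52 - 31435 = -31383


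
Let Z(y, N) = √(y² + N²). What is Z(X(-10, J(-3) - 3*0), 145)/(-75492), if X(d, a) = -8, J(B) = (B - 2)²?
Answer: -√21089/75492 ≈ -0.0019237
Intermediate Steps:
J(B) = (-2 + B)²
Z(y, N) = √(N² + y²)
Z(X(-10, J(-3) - 3*0), 145)/(-75492) = √(145² + (-8)²)/(-75492) = √(21025 + 64)*(-1/75492) = √21089*(-1/75492) = -√21089/75492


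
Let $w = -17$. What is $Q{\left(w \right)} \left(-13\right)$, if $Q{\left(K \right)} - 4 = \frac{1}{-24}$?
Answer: $- \frac{1235}{24} \approx -51.458$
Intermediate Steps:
$Q{\left(K \right)} = \frac{95}{24}$ ($Q{\left(K \right)} = 4 + \frac{1}{-24} = 4 - \frac{1}{24} = \frac{95}{24}$)
$Q{\left(w \right)} \left(-13\right) = \frac{95}{24} \left(-13\right) = - \frac{1235}{24}$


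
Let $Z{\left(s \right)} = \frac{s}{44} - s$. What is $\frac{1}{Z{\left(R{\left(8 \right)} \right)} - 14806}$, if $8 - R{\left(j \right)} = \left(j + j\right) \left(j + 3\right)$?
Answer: $- \frac{11}{161060} \approx -6.8297 \cdot 10^{-5}$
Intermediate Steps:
$R{\left(j \right)} = 8 - 2 j \left(3 + j\right)$ ($R{\left(j \right)} = 8 - \left(j + j\right) \left(j + 3\right) = 8 - 2 j \left(3 + j\right)$)
$Z{\left(s \right)} = - \frac{43 s}{44}$ ($Z{\left(s \right)} = s \frac{1}{44} - s = \frac{s}{44} - s = - \frac{43 s}{44}$)
$\frac{1}{Z{\left(R{\left(8 \right)} \right)} - 14806} = \frac{1}{- \frac{43 \left(8 - 48 - 2 \cdot 8^{2}\right)}{44} - 14806} = \frac{1}{- \frac{43 \left(8 - 48 - 128\right)}{44} - 14806} = \frac{1}{\left(- \frac{43}{44}\right) \left(-168\right) - 14806} = \frac{1}{\frac{1806}{11} - 14806} = \frac{1}{- \frac{161060}{11}} = - \frac{11}{161060}$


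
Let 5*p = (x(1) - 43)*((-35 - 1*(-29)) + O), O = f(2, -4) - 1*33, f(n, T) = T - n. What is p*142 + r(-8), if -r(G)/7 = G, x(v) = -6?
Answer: 62678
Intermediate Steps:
O = -39 (O = (-4 - 1*2) - 1*33 = (-4 - 2) - 33 = -6 - 33 = -39)
r(G) = -7*G
p = 441 (p = ((-6 - 43)*((-35 - 1*(-29)) - 39))/5 = (-49*((-35 + 29) - 39))/5 = (-49*(-6 - 39))/5 = (-49*(-45))/5 = (⅕)*2205 = 441)
p*142 + r(-8) = 441*142 - 7*(-8) = 62622 + 56 = 62678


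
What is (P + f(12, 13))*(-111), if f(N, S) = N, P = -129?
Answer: 12987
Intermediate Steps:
(P + f(12, 13))*(-111) = (-129 + 12)*(-111) = -117*(-111) = 12987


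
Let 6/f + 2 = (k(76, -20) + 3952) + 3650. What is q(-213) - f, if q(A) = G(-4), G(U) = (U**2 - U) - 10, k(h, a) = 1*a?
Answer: 37897/3790 ≈ 9.9992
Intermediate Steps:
k(h, a) = a
G(U) = -10 + U**2 - U
f = 3/3790 (f = 6/(-2 + ((-20 + 3952) + 3650)) = 6/(-2 + (3932 + 3650)) = 6/(-2 + 7582) = 6/7580 = 6*(1/7580) = 3/3790 ≈ 0.00079156)
q(A) = 10 (q(A) = -10 + (-4)**2 - 1*(-4) = -10 + 16 + 4 = 10)
q(-213) - f = 10 - 1*3/3790 = 10 - 3/3790 = 37897/3790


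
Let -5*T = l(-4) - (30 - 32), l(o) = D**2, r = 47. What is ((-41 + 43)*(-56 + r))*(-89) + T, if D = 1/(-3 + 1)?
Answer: 32031/20 ≈ 1601.6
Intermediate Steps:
D = -1/2 (D = 1/(-2) = -1/2 ≈ -0.50000)
l(o) = 1/4 (l(o) = (-1/2)**2 = 1/4)
T = -9/20 (T = -(1/4 - (30 - 32))/5 = -(1/4 - 1*(-2))/5 = -(1/4 + 2)/5 = -1/5*9/4 = -9/20 ≈ -0.45000)
((-41 + 43)*(-56 + r))*(-89) + T = ((-41 + 43)*(-56 + 47))*(-89) - 9/20 = (2*(-9))*(-89) - 9/20 = -18*(-89) - 9/20 = 1602 - 9/20 = 32031/20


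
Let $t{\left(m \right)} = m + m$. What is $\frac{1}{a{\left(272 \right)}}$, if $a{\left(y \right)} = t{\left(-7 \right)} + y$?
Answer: $\frac{1}{258} \approx 0.003876$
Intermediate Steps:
$t{\left(m \right)} = 2 m$
$a{\left(y \right)} = -14 + y$ ($a{\left(y \right)} = 2 \left(-7\right) + y = -14 + y$)
$\frac{1}{a{\left(272 \right)}} = \frac{1}{-14 + 272} = \frac{1}{258}$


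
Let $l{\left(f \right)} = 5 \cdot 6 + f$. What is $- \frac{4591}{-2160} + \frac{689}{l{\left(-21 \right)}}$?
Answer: $\frac{169951}{2160} \approx 78.681$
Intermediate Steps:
$l{\left(f \right)} = 30 + f$
$- \frac{4591}{-2160} + \frac{689}{l{\left(-21 \right)}} = - \frac{4591}{-2160} + \frac{689}{30 - 21} = \left(-4591\right) \left(- \frac{1}{2160}\right) + \frac{689}{9} = \frac{4591}{2160} + 689 \cdot \frac{1}{9} = \frac{4591}{2160} + \frac{689}{9} = \frac{169951}{2160}$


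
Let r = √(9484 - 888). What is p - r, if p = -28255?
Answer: -28255 - 2*√2149 ≈ -28348.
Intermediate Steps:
r = 2*√2149 (r = √8596 = 2*√2149 ≈ 92.715)
p - r = -28255 - 2*√2149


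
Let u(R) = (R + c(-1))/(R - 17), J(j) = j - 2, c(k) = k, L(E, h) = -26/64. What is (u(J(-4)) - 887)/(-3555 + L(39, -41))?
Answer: 59328/237889 ≈ 0.24939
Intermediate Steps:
L(E, h) = -13/32 (L(E, h) = -26*1/64 = -13/32)
J(j) = -2 + j
u(R) = (-1 + R)/(-17 + R) (u(R) = (R - 1)/(R - 17) = (-1 + R)/(-17 + R))
(u(J(-4)) - 887)/(-3555 + L(39, -41)) = ((-1 + (-2 - 4))/(-17 + (-2 - 4)) - 887)/(-3555 - 13/32) = ((-1 - 6)/(-17 - 6) - 887)/(-113773/32) = (-7/(-23) - 887)*(-32/113773) = (-1/23*(-7) - 887)*(-32/113773) = (7/23 - 887)*(-32/113773) = -20394/23*(-32/113773) = 59328/237889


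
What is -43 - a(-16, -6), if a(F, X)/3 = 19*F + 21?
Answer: 806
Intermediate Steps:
a(F, X) = 63 + 57*F (a(F, X) = 3*(19*F + 21) = 3*(21 + 19*F) = 63 + 57*F)
-43 - a(-16, -6) = -43 - (63 + 57*(-16)) = -43 - (63 - 912) = -43 - 1*(-849) = -43 + 849 = 806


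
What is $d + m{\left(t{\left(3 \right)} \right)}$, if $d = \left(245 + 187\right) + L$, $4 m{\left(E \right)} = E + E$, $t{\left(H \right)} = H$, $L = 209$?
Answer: $\frac{1285}{2} \approx 642.5$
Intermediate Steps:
$m{\left(E \right)} = \frac{E}{2}$ ($m{\left(E \right)} = \frac{E + E}{4} = \frac{2 E}{4} = \frac{E}{2}$)
$d = 641$ ($d = \left(245 + 187\right) + 209 = 432 + 209 = 641$)
$d + m{\left(t{\left(3 \right)} \right)} = 641 + \frac{1}{2} \cdot 3 = 641 + \frac{3}{2} = \frac{1285}{2}$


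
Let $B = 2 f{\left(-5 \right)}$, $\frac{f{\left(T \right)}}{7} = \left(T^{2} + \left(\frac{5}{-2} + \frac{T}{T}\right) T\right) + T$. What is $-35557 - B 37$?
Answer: $-49802$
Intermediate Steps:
$f{\left(T \right)} = 7 T^{2} - \frac{7 T}{2}$ ($f{\left(T \right)} = 7 \left(\left(T^{2} + \left(\frac{5}{-2} + \frac{T}{T}\right) T\right) + T\right) = 7 \left(\left(T^{2} + \left(5 \left(- \frac{1}{2}\right) + 1\right) T\right) + T\right) = 7 \left(\left(T^{2} + \left(- \frac{5}{2} + 1\right) T\right) + T\right) = 7 \left(\left(T^{2} - \frac{3 T}{2}\right) + T\right) = 7 \left(T^{2} - \frac{T}{2}\right) = 7 T^{2} - \frac{7 T}{2}$)
$B = 385$ ($B = 2 \cdot \frac{7}{2} \left(-5\right) \left(-1 + 2 \left(-5\right)\right) = 2 \cdot \frac{7}{2} \left(-5\right) \left(-1 - 10\right) = 2 \cdot \frac{7}{2} \left(-5\right) \left(-11\right) = 2 \cdot \frac{385}{2} = 385$)
$-35557 - B 37 = -35557 - 385 \cdot 37 = -35557 - 14245 = -49802$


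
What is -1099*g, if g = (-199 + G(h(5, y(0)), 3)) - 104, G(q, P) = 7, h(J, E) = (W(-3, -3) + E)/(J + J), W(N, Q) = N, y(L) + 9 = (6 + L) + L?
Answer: 325304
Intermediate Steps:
y(L) = -3 + 2*L (y(L) = -9 + ((6 + L) + L) = -9 + (6 + 2*L) = -3 + 2*L)
h(J, E) = (-3 + E)/(2*J) (h(J, E) = (-3 + E)/(J + J) = (-3 + E)/((2*J)) = (-3 + E)*(1/(2*J)) = (-3 + E)/(2*J))
g = -296 (g = (-199 + 7) - 104 = -192 - 104 = -296)
-1099*g = -1099*(-296) = 325304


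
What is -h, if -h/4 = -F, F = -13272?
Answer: 53088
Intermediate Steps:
h = -53088 (h = -(-4)*(-13272) = -4*13272 = -53088)
-h = -1*(-53088) = 53088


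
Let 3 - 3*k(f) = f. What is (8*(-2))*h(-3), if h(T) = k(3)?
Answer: 0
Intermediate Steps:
k(f) = 1 - f/3
h(T) = 0 (h(T) = 1 - 1/3*3 = 1 - 1 = 0)
(8*(-2))*h(-3) = (8*(-2))*0 = -16*0 = 0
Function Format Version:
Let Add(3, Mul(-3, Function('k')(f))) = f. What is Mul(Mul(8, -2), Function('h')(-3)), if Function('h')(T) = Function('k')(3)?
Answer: 0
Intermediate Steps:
Function('k')(f) = Add(1, Mul(Rational(-1, 3), f))
Function('h')(T) = 0 (Function('h')(T) = Add(1, Mul(Rational(-1, 3), 3)) = Add(1, -1) = 0)
Mul(Mul(8, -2), Function('h')(-3)) = Mul(Mul(8, -2), 0) = Mul(-16, 0) = 0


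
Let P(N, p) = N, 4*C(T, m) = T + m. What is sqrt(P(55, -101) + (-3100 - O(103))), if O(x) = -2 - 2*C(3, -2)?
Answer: I*sqrt(12170)/2 ≈ 55.159*I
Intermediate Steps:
C(T, m) = T/4 + m/4 (C(T, m) = (T + m)/4 = T/4 + m/4)
O(x) = -5/2 (O(x) = -2 - 2*((1/4)*3 + (1/4)*(-2)) = -2 - 2*(3/4 - 1/2) = -2 - 2*1/4 = -2 - 1/2 = -5/2)
sqrt(P(55, -101) + (-3100 - O(103))) = sqrt(55 + (-3100 - 1*(-5/2))) = sqrt(55 + (-3100 + 5/2)) = sqrt(55 - 6195/2) = sqrt(-6085/2) = I*sqrt(12170)/2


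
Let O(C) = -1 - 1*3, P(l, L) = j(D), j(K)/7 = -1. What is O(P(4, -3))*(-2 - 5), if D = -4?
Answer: 28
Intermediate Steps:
j(K) = -7 (j(K) = 7*(-1) = -7)
P(l, L) = -7
O(C) = -4 (O(C) = -1 - 3 = -4)
O(P(4, -3))*(-2 - 5) = -4*(-2 - 5) = -4*(-7) = 28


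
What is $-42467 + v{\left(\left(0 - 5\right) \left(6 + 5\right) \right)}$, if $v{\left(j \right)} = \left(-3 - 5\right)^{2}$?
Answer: $-42403$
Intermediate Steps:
$v{\left(j \right)} = 64$ ($v{\left(j \right)} = \left(-8\right)^{2} = 64$)
$-42467 + v{\left(\left(0 - 5\right) \left(6 + 5\right) \right)} = -42467 + 64 = -42403$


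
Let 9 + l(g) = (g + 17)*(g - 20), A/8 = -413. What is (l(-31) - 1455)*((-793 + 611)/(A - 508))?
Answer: -34125/953 ≈ -35.808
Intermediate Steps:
A = -3304 (A = 8*(-413) = -3304)
l(g) = -9 + (-20 + g)*(17 + g) (l(g) = -9 + (g + 17)*(g - 20) = -9 + (17 + g)*(-20 + g) = -9 + (-20 + g)*(17 + g))
(l(-31) - 1455)*((-793 + 611)/(A - 508)) = ((-349 + (-31)**2 - 3*(-31)) - 1455)*((-793 + 611)/(-3304 - 508)) = ((-349 + 961 + 93) - 1455)*(-182/(-3812)) = (705 - 1455)*(-182*(-1/3812)) = -750*91/1906 = -34125/953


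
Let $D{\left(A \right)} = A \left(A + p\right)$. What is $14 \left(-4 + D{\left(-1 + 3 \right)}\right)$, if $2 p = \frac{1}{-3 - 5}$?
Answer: $- \frac{7}{4} \approx -1.75$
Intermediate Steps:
$p = - \frac{1}{16}$ ($p = \frac{1}{2 \left(-3 - 5\right)} = \frac{1}{2 \left(-8\right)} = \frac{1}{2} \left(- \frac{1}{8}\right) = - \frac{1}{16} \approx -0.0625$)
$D{\left(A \right)} = A \left(- \frac{1}{16} + A\right)$ ($D{\left(A \right)} = A \left(A - \frac{1}{16}\right) = A \left(- \frac{1}{16} + A\right)$)
$14 \left(-4 + D{\left(-1 + 3 \right)}\right) = 14 \left(-4 + \left(-1 + 3\right) \left(- \frac{1}{16} + \left(-1 + 3\right)\right)\right) = 14 \left(-4 + 2 \left(- \frac{1}{16} + 2\right)\right) = 14 \left(-4 + 2 \cdot \frac{31}{16}\right) = 14 \left(-4 + \frac{31}{8}\right) = 14 \left(- \frac{1}{8}\right) = - \frac{7}{4}$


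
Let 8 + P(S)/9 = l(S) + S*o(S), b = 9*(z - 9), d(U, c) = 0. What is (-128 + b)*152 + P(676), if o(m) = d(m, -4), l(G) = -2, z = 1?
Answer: -30490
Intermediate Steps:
o(m) = 0
b = -72 (b = 9*(1 - 9) = 9*(-8) = -72)
P(S) = -90 (P(S) = -72 + 9*(-2 + S*0) = -72 + 9*(-2 + 0) = -72 + 9*(-2) = -72 - 18 = -90)
(-128 + b)*152 + P(676) = (-128 - 72)*152 - 90 = -200*152 - 90 = -30400 - 90 = -30490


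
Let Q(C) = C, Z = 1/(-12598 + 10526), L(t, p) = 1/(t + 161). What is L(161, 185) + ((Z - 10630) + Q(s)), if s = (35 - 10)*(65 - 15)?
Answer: -447013155/47656 ≈ -9380.0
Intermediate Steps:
L(t, p) = 1/(161 + t)
s = 1250 (s = 25*50 = 1250)
Z = -1/2072 (Z = 1/(-2072) = -1/2072 ≈ -0.00048263)
L(161, 185) + ((Z - 10630) + Q(s)) = 1/(161 + 161) + ((-1/2072 - 10630) + 1250) = 1/322 + (-22025361/2072 + 1250) = 1/322 - 19435361/2072 = -447013155/47656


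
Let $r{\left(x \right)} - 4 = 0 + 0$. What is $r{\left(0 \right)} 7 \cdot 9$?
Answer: $252$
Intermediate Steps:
$r{\left(x \right)} = 4$ ($r{\left(x \right)} = 4 + \left(0 + 0\right) = 4 + 0 = 4$)
$r{\left(0 \right)} 7 \cdot 9 = 4 \cdot 7 \cdot 9 = 28 \cdot 9 = 252$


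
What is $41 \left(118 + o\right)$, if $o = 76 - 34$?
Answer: $6560$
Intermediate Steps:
$o = 42$
$41 \left(118 + o\right) = 41 \left(118 + 42\right) = 41 \cdot 160 = 6560$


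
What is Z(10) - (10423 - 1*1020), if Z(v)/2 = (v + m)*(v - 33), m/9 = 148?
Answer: -71135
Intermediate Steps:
m = 1332 (m = 9*148 = 1332)
Z(v) = 2*(-33 + v)*(1332 + v) (Z(v) = 2*((v + 1332)*(v - 33)) = 2*((1332 + v)*(-33 + v)) = 2*((-33 + v)*(1332 + v)) = 2*(-33 + v)*(1332 + v))
Z(10) - (10423 - 1*1020) = (-87912 + 2*10² + 2598*10) - (10423 - 1*1020) = (-87912 + 2*100 + 25980) - (10423 - 1020) = (-87912 + 200 + 25980) - 1*9403 = -61732 - 9403 = -71135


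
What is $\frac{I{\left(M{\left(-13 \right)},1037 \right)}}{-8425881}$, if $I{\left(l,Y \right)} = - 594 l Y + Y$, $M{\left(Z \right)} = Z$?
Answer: $- \frac{8008751}{8425881} \approx -0.95049$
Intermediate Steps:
$I{\left(l,Y \right)} = Y - 594 Y l$ ($I{\left(l,Y \right)} = - 594 Y l + Y = Y - 594 Y l$)
$\frac{I{\left(M{\left(-13 \right)},1037 \right)}}{-8425881} = \frac{1037 \left(1 - -7722\right)}{-8425881} = 1037 \left(1 + 7722\right) \left(- \frac{1}{8425881}\right) = 1037 \cdot 7723 \left(- \frac{1}{8425881}\right) = 8008751 \left(- \frac{1}{8425881}\right) = - \frac{8008751}{8425881}$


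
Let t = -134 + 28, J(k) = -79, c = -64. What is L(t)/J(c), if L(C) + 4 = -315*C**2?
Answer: 3539344/79 ≈ 44802.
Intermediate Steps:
t = -106
L(C) = -4 - 315*C**2
L(t)/J(c) = (-4 - 315*(-106)**2)/(-79) = (-4 - 315*11236)*(-1/79) = (-4 - 3539340)*(-1/79) = -3539344*(-1/79) = 3539344/79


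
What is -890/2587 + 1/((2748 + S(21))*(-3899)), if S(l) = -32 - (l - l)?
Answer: -9424821347/27395512508 ≈ -0.34403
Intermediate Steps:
S(l) = -32 (S(l) = -32 - 1*0 = -32 + 0 = -32)
-890/2587 + 1/((2748 + S(21))*(-3899)) = -890/2587 + 1/((2748 - 32)*(-3899)) = -890*1/2587 - 1/3899/2716 = -890/2587 + (1/2716)*(-1/3899) = -890/2587 - 1/10589684 = -9424821347/27395512508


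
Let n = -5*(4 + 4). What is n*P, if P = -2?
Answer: 80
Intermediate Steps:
n = -40 (n = -5*8 = -40)
n*P = -40*(-2) = 80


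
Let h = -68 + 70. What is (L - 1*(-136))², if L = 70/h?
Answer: 29241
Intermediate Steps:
h = 2
L = 35 (L = 70/2 = 70*(½) = 35)
(L - 1*(-136))² = (35 - 1*(-136))² = (35 + 136)² = 171² = 29241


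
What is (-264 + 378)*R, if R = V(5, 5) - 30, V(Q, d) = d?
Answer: -2850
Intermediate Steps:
R = -25 (R = 5 - 30 = -25)
(-264 + 378)*R = (-264 + 378)*(-25) = 114*(-25) = -2850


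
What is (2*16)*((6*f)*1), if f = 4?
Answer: 768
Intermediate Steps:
(2*16)*((6*f)*1) = (2*16)*((6*4)*1) = 32*(24*1) = 32*24 = 768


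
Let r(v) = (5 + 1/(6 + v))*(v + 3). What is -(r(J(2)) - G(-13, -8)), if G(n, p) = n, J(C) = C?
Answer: -309/8 ≈ -38.625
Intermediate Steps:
r(v) = (3 + v)*(5 + 1/(6 + v)) (r(v) = (5 + 1/(6 + v))*(3 + v) = (3 + v)*(5 + 1/(6 + v)))
-(r(J(2)) - G(-13, -8)) = -((93 + 5*2² + 46*2)/(6 + 2) - 1*(-13)) = -((93 + 5*4 + 92)/8 + 13) = -((93 + 20 + 92)/8 + 13) = -((⅛)*205 + 13) = -(205/8 + 13) = -1*309/8 = -309/8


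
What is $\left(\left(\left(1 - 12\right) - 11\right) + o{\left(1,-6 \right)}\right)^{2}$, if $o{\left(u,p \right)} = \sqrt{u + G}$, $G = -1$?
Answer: $484$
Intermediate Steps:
$o{\left(u,p \right)} = \sqrt{-1 + u}$ ($o{\left(u,p \right)} = \sqrt{u - 1} = \sqrt{-1 + u}$)
$\left(\left(\left(1 - 12\right) - 11\right) + o{\left(1,-6 \right)}\right)^{2} = \left(\left(\left(1 - 12\right) - 11\right) + \sqrt{-1 + 1}\right)^{2} = \left(\left(-11 - 11\right) + \sqrt{0}\right)^{2} = \left(-22 + 0\right)^{2} = \left(-22\right)^{2} = 484$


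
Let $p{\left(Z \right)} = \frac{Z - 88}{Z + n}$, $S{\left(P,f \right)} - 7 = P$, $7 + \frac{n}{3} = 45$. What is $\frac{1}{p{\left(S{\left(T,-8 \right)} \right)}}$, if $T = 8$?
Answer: $- \frac{129}{73} \approx -1.7671$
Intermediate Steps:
$n = 114$ ($n = -21 + 3 \cdot 45 = -21 + 135 = 114$)
$S{\left(P,f \right)} = 7 + P$
$p{\left(Z \right)} = \frac{-88 + Z}{114 + Z}$ ($p{\left(Z \right)} = \frac{Z - 88}{Z + 114} = \frac{-88 + Z}{114 + Z}$)
$\frac{1}{p{\left(S{\left(T,-8 \right)} \right)}} = \frac{1}{\frac{1}{114 + \left(7 + 8\right)} \left(-88 + \left(7 + 8\right)\right)} = \frac{1}{\frac{1}{114 + 15} \left(-88 + 15\right)} = \frac{1}{\frac{1}{129} \left(-73\right)} = \frac{1}{- \frac{73}{129}} = - \frac{129}{73}$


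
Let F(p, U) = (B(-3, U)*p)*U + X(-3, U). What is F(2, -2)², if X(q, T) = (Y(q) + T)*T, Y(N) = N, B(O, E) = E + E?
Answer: 676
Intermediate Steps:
B(O, E) = 2*E
X(q, T) = T*(T + q) (X(q, T) = (q + T)*T = (T + q)*T = T*(T + q))
F(p, U) = U*(-3 + U) + 2*p*U² (F(p, U) = ((2*U)*p)*U + U*(U - 3) = (2*U*p)*U + U*(-3 + U) = 2*p*U² + U*(-3 + U) = U*(-3 + U) + 2*p*U²)
F(2, -2)² = (-2*(-3 - 2 + 2*(-2)*2))² = (-2*(-3 - 2 - 8))² = (-2*(-13))² = 26² = 676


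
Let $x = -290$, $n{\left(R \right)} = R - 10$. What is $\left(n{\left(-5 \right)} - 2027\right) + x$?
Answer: $-2332$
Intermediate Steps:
$n{\left(R \right)} = -10 + R$ ($n{\left(R \right)} = R - 10 = -10 + R$)
$\left(n{\left(-5 \right)} - 2027\right) + x = \left(\left(-10 - 5\right) - 2027\right) - 290 = \left(-15 - 2027\right) - 290 = -2042 - 290 = -2332$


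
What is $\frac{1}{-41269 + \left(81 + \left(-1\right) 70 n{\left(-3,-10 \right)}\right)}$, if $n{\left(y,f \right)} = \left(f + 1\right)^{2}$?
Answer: $- \frac{1}{46858} \approx -2.1341 \cdot 10^{-5}$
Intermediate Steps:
$n{\left(y,f \right)} = \left(1 + f\right)^{2}$
$\frac{1}{-41269 + \left(81 + \left(-1\right) 70 n{\left(-3,-10 \right)}\right)} = \frac{1}{-41269 + \left(81 + \left(-1\right) 70 \left(1 - 10\right)^{2}\right)} = \frac{1}{-41269 + \left(81 - 70 \left(-9\right)^{2}\right)} = \frac{1}{-41269 + \left(81 - 5670\right)} = \frac{1}{-41269 - 5589} = \frac{1}{-46858} = - \frac{1}{46858}$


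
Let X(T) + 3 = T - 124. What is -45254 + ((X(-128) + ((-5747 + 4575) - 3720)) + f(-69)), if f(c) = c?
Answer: -50470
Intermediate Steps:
X(T) = -127 + T (X(T) = -3 + (T - 124) = -3 + (-124 + T) = -127 + T)
-45254 + ((X(-128) + ((-5747 + 4575) - 3720)) + f(-69)) = -45254 + (((-127 - 128) + ((-5747 + 4575) - 3720)) - 69) = -45254 + ((-255 + (-1172 - 3720)) - 69) = -45254 + ((-255 - 4892) - 69) = -45254 + (-5147 - 69) = -45254 - 5216 = -50470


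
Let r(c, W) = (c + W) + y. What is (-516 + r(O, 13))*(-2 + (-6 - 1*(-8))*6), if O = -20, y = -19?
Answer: -5420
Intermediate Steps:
r(c, W) = -19 + W + c (r(c, W) = (c + W) - 19 = (W + c) - 19 = -19 + W + c)
(-516 + r(O, 13))*(-2 + (-6 - 1*(-8))*6) = (-516 + (-19 + 13 - 20))*(-2 + (-6 - 1*(-8))*6) = (-516 - 26)*(-2 + (-6 + 8)*6) = -542*(-2 + 2*6) = -542*(-2 + 12) = -542*10 = -5420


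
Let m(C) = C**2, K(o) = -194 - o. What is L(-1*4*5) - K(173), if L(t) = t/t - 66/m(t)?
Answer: 73567/200 ≈ 367.83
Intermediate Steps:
L(t) = 1 - 66/t**2 (L(t) = t/t - 66/t**2 = 1 - 66/t**2)
L(-1*4*5) - K(173) = (1 - 66/(-1*4*5)**2) - (-194 - 1*173) = (1 - 66/(-4*5)**2) - (-194 - 173) = (1 - 66/(-20)**2) - 1*(-367) = (1 - 66*1/400) + 367 = (1 - 33/200) + 367 = 167/200 + 367 = 73567/200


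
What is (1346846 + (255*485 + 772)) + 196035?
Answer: 1667328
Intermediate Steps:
(1346846 + (255*485 + 772)) + 196035 = (1346846 + (123675 + 772)) + 196035 = (1346846 + 124447) + 196035 = 1471293 + 196035 = 1667328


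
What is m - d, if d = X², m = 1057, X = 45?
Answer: -968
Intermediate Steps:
d = 2025 (d = 45² = 2025)
m - d = 1057 - 1*2025 = 1057 - 2025 = -968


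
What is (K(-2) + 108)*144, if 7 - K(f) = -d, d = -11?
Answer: 14976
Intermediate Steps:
K(f) = -4 (K(f) = 7 - (-1)*(-11) = 7 - 1*11 = 7 - 11 = -4)
(K(-2) + 108)*144 = (-4 + 108)*144 = 104*144 = 14976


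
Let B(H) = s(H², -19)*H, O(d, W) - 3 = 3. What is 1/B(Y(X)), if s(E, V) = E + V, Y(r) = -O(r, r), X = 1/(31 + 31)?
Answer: -1/102 ≈ -0.0098039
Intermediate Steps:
O(d, W) = 6 (O(d, W) = 3 + 3 = 6)
X = 1/62 ≈ 0.016129
Y(r) = -6 (Y(r) = -1*6 = -6)
B(H) = H*(-19 + H²) (B(H) = (H² - 19)*H = (-19 + H²)*H = H*(-19 + H²))
1/B(Y(X)) = 1/(-6*(-19 + (-6)²)) = 1/(-6*(-19 + 36)) = 1/(-6*17) = 1/(-102) = -1/102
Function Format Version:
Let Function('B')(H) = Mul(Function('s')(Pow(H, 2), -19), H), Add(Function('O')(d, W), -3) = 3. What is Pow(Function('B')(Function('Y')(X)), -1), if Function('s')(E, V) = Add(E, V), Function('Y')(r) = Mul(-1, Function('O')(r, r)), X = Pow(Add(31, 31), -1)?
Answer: Rational(-1, 102) ≈ -0.0098039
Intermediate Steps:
Function('O')(d, W) = 6 (Function('O')(d, W) = Add(3, 3) = 6)
X = Rational(1, 62) (X = Pow(62, -1) = Rational(1, 62) ≈ 0.016129)
Function('Y')(r) = -6 (Function('Y')(r) = Mul(-1, 6) = -6)
Function('B')(H) = Mul(H, Add(-19, Pow(H, 2))) (Function('B')(H) = Mul(Add(Pow(H, 2), -19), H) = Mul(Add(-19, Pow(H, 2)), H) = Mul(H, Add(-19, Pow(H, 2))))
Pow(Function('B')(Function('Y')(X)), -1) = Pow(Mul(-6, Add(-19, Pow(-6, 2))), -1) = Pow(Mul(-6, Add(-19, 36)), -1) = Pow(Mul(-6, 17), -1) = Pow(-102, -1) = Rational(-1, 102)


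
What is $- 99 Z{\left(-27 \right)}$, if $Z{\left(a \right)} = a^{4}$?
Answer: $-52612659$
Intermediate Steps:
$- 99 Z{\left(-27 \right)} = - 99 \left(-27\right)^{4} = \left(-99\right) 531441 = -52612659$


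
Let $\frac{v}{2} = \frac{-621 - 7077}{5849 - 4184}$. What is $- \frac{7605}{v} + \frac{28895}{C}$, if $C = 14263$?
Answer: $\frac{60349202965}{73197716} \approx 824.47$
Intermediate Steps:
$v = - \frac{5132}{555}$ ($v = 2 \frac{-621 - 7077}{5849 - 4184} = 2 \left(- \frac{7698}{1665}\right) = 2 \left(\left(-7698\right) \frac{1}{1665}\right) = 2 \left(- \frac{2566}{555}\right) = - \frac{5132}{555} \approx -9.2468$)
$- \frac{7605}{v} + \frac{28895}{C} = - \frac{7605}{- \frac{5132}{555}} + \frac{28895}{14263} = \left(-7605\right) \left(- \frac{555}{5132}\right) + 28895 \cdot \frac{1}{14263} = \frac{4220775}{5132} + \frac{28895}{14263} = \frac{60349202965}{73197716}$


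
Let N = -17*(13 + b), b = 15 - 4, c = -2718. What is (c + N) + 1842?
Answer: -1284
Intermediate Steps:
b = 11
N = -408 (N = -17*(13 + 11) = -17*24 = -408)
(c + N) + 1842 = (-2718 - 408) + 1842 = -3126 + 1842 = -1284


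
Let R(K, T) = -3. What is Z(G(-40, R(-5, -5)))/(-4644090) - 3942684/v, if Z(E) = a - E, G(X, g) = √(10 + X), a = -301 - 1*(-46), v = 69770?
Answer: -610338718207/10800605310 + I*√30/4644090 ≈ -56.51 + 1.1794e-6*I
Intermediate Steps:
a = -255 (a = -301 + 46 = -255)
Z(E) = -255 - E
Z(G(-40, R(-5, -5)))/(-4644090) - 3942684/v = (-255 - √(10 - 40))/(-4644090) - 3942684/69770 = (-255 - √(-30))*(-1/4644090) - 3942684*1/69770 = (-255 - I*√30)*(-1/4644090) - 1971342/34885 = (17/309606 + I*√30/4644090) - 1971342/34885 = -610338718207/10800605310 + I*√30/4644090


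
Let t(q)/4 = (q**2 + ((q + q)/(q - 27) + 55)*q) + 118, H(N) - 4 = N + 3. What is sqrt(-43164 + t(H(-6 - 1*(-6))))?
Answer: I*sqrt(1024390)/5 ≈ 202.42*I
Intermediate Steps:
H(N) = 7 + N (H(N) = 4 + (N + 3) = 4 + (3 + N) = 7 + N)
t(q) = 472 + 4*q**2 + 4*q*(55 + 2*q/(-27 + q)) (t(q) = 4*((q**2 + ((q + q)/(q - 27) + 55)*q) + 118) = 4*((q**2 + ((2*q)/(-27 + q) + 55)*q) + 118) = 4*((q**2 + (2*q/(-27 + q) + 55)*q) + 118) = 4*((q**2 + (55 + 2*q/(-27 + q))*q) + 118) = 4*((q**2 + q*(55 + 2*q/(-27 + q))) + 118) = 4*(118 + q**2 + q*(55 + 2*q/(-27 + q))) = 472 + 4*q**2 + 4*q*(55 + 2*q/(-27 + q)))
sqrt(-43164 + t(H(-6 - 1*(-6)))) = sqrt(-43164 + 4*(-3186 + (7 + (-6 - 1*(-6)))**3 - 1367*(7 + (-6 - 1*(-6))) + 30*(7 + (-6 - 1*(-6)))**2)/(-27 + (7 + (-6 - 1*(-6))))) = sqrt(-43164 + 4*(-3186 + (7 + (-6 + 6))**3 - 1367*(7 + (-6 + 6)) + 30*(7 + (-6 + 6))**2)/(-27 + (7 + (-6 + 6)))) = sqrt(-43164 + 4*(-3186 + (7 + 0)**3 - 1367*(7 + 0) + 30*(7 + 0)**2)/(-27 + (7 + 0))) = sqrt(-43164 + 4*(-3186 + 7**3 - 1367*7 + 30*7**2)/(-27 + 7)) = sqrt(-43164 + 4*(-3186 + 343 - 9569 + 30*49)/(-20)) = sqrt(-43164 + 4*(-1/20)*(-3186 + 343 - 9569 + 1470)) = sqrt(-43164 + 4*(-1/20)*(-10942)) = sqrt(-43164 + 10942/5) = sqrt(-204878/5) = I*sqrt(1024390)/5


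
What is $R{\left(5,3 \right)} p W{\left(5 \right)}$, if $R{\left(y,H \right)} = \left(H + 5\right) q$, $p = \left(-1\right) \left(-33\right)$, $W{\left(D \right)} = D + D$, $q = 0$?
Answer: $0$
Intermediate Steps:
$W{\left(D \right)} = 2 D$
$p = 33$
$R{\left(y,H \right)} = 0$ ($R{\left(y,H \right)} = \left(H + 5\right) 0 = \left(5 + H\right) 0 = 0$)
$R{\left(5,3 \right)} p W{\left(5 \right)} = 0 \cdot 33 \cdot 2 \cdot 5 = 0 \cdot 10 = 0$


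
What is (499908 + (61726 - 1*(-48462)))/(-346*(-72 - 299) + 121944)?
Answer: 305048/125155 ≈ 2.4374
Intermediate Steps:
(499908 + (61726 - 1*(-48462)))/(-346*(-72 - 299) + 121944) = (499908 + (61726 + 48462))/(-346*(-371) + 121944) = (499908 + 110188)/(128366 + 121944) = 610096/250310 = 610096*(1/250310) = 305048/125155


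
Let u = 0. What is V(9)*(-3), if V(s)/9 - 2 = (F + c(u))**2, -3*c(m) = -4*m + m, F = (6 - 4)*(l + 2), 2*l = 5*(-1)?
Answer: -81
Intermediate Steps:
l = -5/2 (l = (5*(-1))/2 = (1/2)*(-5) = -5/2 ≈ -2.5000)
F = -1 (F = (6 - 4)*(-5/2 + 2) = 2*(-1/2) = -1)
c(m) = m (c(m) = -(-4*m + m)/3 = -(-1)*m = m)
V(s) = 27 (V(s) = 18 + 9*(-1 + 0)**2 = 18 + 9*(-1)**2 = 18 + 9*1 = 18 + 9 = 27)
V(9)*(-3) = 27*(-3) = -81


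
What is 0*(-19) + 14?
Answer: 14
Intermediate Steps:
0*(-19) + 14 = 0 + 14 = 14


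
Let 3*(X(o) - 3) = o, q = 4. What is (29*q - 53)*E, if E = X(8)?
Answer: 357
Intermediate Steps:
X(o) = 3 + o/3
E = 17/3 (E = 3 + (⅓)*8 = 3 + 8/3 = 17/3 ≈ 5.6667)
(29*q - 53)*E = (29*4 - 53)*(17/3) = (116 - 53)*(17/3) = 63*(17/3) = 357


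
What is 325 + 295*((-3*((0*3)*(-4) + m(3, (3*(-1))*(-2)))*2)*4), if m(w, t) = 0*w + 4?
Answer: -27995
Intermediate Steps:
m(w, t) = 4 (m(w, t) = 0 + 4 = 4)
325 + 295*((-3*((0*3)*(-4) + m(3, (3*(-1))*(-2)))*2)*4) = 325 + 295*((-3*((0*3)*(-4) + 4)*2)*4) = 325 + 295*((-3*(0*(-4) + 4)*2)*4) = 325 + 295*((-3*(0 + 4)*2)*4) = 325 + 295*((-3*4*2)*4) = 325 + 295*(-12*2*4) = 325 + 295*(-24*4) = 325 + 295*(-96) = 325 - 28320 = -27995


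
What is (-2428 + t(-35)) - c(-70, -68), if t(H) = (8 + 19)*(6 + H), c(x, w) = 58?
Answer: -3269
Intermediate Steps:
t(H) = 162 + 27*H (t(H) = 27*(6 + H) = 162 + 27*H)
(-2428 + t(-35)) - c(-70, -68) = (-2428 + (162 + 27*(-35))) - 1*58 = (-2428 + (162 - 945)) - 58 = (-2428 - 783) - 58 = -3211 - 58 = -3269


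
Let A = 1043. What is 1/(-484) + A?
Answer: 504811/484 ≈ 1043.0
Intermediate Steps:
1/(-484) + A = 1/(-484) + 1043 = -1/484 + 1043 = 504811/484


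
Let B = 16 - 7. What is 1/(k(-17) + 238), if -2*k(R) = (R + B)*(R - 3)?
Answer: 1/158 ≈ 0.0063291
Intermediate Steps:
B = 9
k(R) = -(-3 + R)*(9 + R)/2 (k(R) = -(R + 9)*(R - 3)/2 = -(9 + R)*(-3 + R)/2 = -(-3 + R)*(9 + R)/2)
1/(k(-17) + 238) = 1/((27/2 - 3*(-17) - ½*(-17)²) + 238) = 1/((27/2 + 51 - ½*289) + 238) = 1/((27/2 + 51 - 289/2) + 238) = 1/(-80 + 238) = 1/158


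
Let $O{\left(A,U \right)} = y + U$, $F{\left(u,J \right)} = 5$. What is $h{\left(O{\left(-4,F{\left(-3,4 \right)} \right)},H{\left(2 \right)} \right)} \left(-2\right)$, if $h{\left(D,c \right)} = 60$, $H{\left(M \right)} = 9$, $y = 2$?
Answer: $-120$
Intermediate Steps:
$O{\left(A,U \right)} = 2 + U$
$h{\left(O{\left(-4,F{\left(-3,4 \right)} \right)},H{\left(2 \right)} \right)} \left(-2\right) = 60 \left(-2\right) = -120$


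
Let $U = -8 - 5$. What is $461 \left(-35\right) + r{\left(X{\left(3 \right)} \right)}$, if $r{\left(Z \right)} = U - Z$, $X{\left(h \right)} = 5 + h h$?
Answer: $-16162$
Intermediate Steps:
$U = -13$
$X{\left(h \right)} = 5 + h^{2}$
$r{\left(Z \right)} = -13 - Z$
$461 \left(-35\right) + r{\left(X{\left(3 \right)} \right)} = 461 \left(-35\right) - 27 = -16135 - 27 = -16162$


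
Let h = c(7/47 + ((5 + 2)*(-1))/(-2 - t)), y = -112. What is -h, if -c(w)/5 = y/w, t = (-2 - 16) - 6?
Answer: 16544/5 ≈ 3308.8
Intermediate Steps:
t = -24 (t = -18 - 6 = -24)
c(w) = 560/w (c(w) = -(-560)/w = 560/w)
h = -16544/5 (h = 560/(7/47 + ((5 + 2)*(-1))/(-2 - 1*(-24))) = 560/(7*(1/47) + (7*(-1))/(-2 + 24)) = 560/(7/47 - 7/22) = 560/(-175/1034) = 560*(-1034/175) = -16544/5 ≈ -3308.8)
-h = -1*(-16544/5) = 16544/5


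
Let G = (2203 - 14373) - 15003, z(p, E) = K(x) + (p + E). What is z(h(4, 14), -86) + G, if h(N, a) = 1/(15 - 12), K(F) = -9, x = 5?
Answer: -81803/3 ≈ -27268.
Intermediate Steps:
h(N, a) = 1/3
z(p, E) = -9 + E + p (z(p, E) = -9 + (p + E) = -9 + (E + p) = -9 + E + p)
G = -27173 (G = -12170 - 15003 = -27173)
z(h(4, 14), -86) + G = (-9 - 86 + 1/3) - 27173 = -284/3 - 27173 = -81803/3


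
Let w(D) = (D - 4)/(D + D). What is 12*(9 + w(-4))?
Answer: 120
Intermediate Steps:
w(D) = (-4 + D)/(2*D) (w(D) = (-4 + D)/((2*D)) = (-4 + D)*(1/(2*D)) = (-4 + D)/(2*D))
12*(9 + w(-4)) = 12*(9 + (½)*(-4 - 4)/(-4)) = 12*(9 + (½)*(-¼)*(-8)) = 12*(9 + 1) = 12*10 = 120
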